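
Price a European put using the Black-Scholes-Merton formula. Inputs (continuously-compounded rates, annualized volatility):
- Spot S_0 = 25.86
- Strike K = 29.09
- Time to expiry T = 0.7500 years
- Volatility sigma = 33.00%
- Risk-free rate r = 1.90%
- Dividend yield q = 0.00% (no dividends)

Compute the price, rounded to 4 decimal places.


Answer: Price = 4.7069

Derivation:
d1 = (ln(S/K) + (r - q + 0.5*sigma^2) * T) / (sigma * sqrt(T)) = -0.21907678
d2 = d1 - sigma * sqrt(T) = -0.50486516
exp(-rT) = 0.98585105; exp(-qT) = 1.00000000
P = K * exp(-rT) * N(-d2) - S_0 * exp(-qT) * N(-d1)
N(-d1) = 0.58670488; N(-d2) = 0.69317323
P = 29.0900 * 0.98585105 * 0.69317323 - 25.8600 * 1.00000000 * 0.58670488 = 4.7069


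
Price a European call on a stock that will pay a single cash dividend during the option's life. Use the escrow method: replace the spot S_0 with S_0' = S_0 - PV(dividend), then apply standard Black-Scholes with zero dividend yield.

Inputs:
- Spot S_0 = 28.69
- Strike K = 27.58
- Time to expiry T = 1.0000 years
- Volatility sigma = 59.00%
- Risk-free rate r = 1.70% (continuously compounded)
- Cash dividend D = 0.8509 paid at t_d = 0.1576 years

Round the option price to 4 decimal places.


PV(D) = D * exp(-r * t_d) = 0.8509 * 0.99732439 = 0.84862332
S_0' = S_0 - PV(D) = 28.6900 - 0.84862332 = 27.84137668
d1 = (ln(S_0'/K) + (r + sigma^2/2)*T) / (sigma*sqrt(T)) = 0.33980070
d2 = d1 - sigma*sqrt(T) = -0.25019930
exp(-rT) = 0.98314368
N(d1) = 0.63299669; N(d2) = 0.40121661
C = S_0' * N(d1) - K * exp(-rT) * N(d2) = 27.84137668 * 0.63299669 - 27.5800 * 0.98314368 * 0.40121661 = 6.7445

Answer: Price = 6.7445


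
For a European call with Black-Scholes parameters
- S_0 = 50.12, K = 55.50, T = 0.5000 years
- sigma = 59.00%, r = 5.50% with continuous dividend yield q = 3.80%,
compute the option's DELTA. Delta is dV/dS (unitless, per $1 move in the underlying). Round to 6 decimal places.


d1 = -0.0154314447; d2 = -0.4326244456
phi(d1) = 0.3988947833; exp(-qT) = 0.9811793622; exp(-rT) = 0.9728746826
N(d1) = 0.4938439886
Delta = exp(-qT) * N(d1) = 0.9811793622 * 0.4938439886 = 0.484550

Answer: Delta = 0.484550


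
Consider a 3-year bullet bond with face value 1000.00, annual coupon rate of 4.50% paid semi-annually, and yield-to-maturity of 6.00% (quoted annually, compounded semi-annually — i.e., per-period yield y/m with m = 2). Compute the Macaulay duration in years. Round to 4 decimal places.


Coupon per period c = face * coupon_rate / m = 22.500000
Periods per year m = 2; per-period yield y/m = 0.030000
Number of cashflows N = 6
Cashflows (t years, CF_t, discount factor 1/(1+y/m)^(m*t), PV):
  t = 0.5000: CF_t = 22.500000, DF = 0.970874, PV = 21.844660
  t = 1.0000: CF_t = 22.500000, DF = 0.942596, PV = 21.208408
  t = 1.5000: CF_t = 22.500000, DF = 0.915142, PV = 20.590687
  t = 2.0000: CF_t = 22.500000, DF = 0.888487, PV = 19.990959
  t = 2.5000: CF_t = 22.500000, DF = 0.862609, PV = 19.408698
  t = 3.0000: CF_t = 1022.500000, DF = 0.837484, PV = 856.327652
Price P = sum_t PV_t = 959.371064
Macaulay numerator sum_t t * PV_t:
  t * PV_t at t = 0.5000: 10.922330
  t * PV_t at t = 1.0000: 21.208408
  t * PV_t at t = 1.5000: 30.886031
  t * PV_t at t = 2.0000: 39.981917
  t * PV_t at t = 2.5000: 48.521744
  t * PV_t at t = 3.0000: 2568.982957
Macaulay duration D = (sum_t t * PV_t) / P = 2720.503388 / 959.371064 = 2.835715

Answer: Macaulay duration = 2.8357 years


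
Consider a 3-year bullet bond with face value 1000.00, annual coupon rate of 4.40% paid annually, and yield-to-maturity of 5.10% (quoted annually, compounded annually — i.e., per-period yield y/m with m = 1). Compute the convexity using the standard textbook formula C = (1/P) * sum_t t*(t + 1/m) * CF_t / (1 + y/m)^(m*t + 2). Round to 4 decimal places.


Answer: Convexity = 10.2567

Derivation:
Coupon per period c = face * coupon_rate / m = 44.000000
Periods per year m = 1; per-period yield y/m = 0.051000
Number of cashflows N = 3
Cashflows (t years, CF_t, discount factor 1/(1+y/m)^(m*t), PV):
  t = 1.0000: CF_t = 44.000000, DF = 0.951475, PV = 41.864891
  t = 2.0000: CF_t = 44.000000, DF = 0.905304, PV = 39.833388
  t = 3.0000: CF_t = 1044.000000, DF = 0.861374, PV = 899.274649
Price P = sum_t PV_t = 980.972927
Convexity numerator sum_t t*(t + 1/m) * CF_t / (1+y/m)^(m*t + 2):
  t = 1.0000: term = 75.800928
  t = 2.0000: term = 216.368016
  t = 3.0000: term = 9769.406136
Convexity = (1/P) * sum = 10061.575080 / 980.972927 = 10.256731


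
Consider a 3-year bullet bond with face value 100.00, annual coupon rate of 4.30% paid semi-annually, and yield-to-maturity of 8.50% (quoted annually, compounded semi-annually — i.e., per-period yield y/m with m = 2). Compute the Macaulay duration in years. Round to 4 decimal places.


Answer: Macaulay duration = 2.8355 years

Derivation:
Coupon per period c = face * coupon_rate / m = 2.150000
Periods per year m = 2; per-period yield y/m = 0.042500
Number of cashflows N = 6
Cashflows (t years, CF_t, discount factor 1/(1+y/m)^(m*t), PV):
  t = 0.5000: CF_t = 2.150000, DF = 0.959233, PV = 2.062350
  t = 1.0000: CF_t = 2.150000, DF = 0.920127, PV = 1.978273
  t = 1.5000: CF_t = 2.150000, DF = 0.882616, PV = 1.897624
  t = 2.0000: CF_t = 2.150000, DF = 0.846634, PV = 1.820263
  t = 2.5000: CF_t = 2.150000, DF = 0.812119, PV = 1.746056
  t = 3.0000: CF_t = 102.150000, DF = 0.779011, PV = 79.575979
Price P = sum_t PV_t = 89.080546
Macaulay numerator sum_t t * PV_t:
  t * PV_t at t = 0.5000: 1.031175
  t * PV_t at t = 1.0000: 1.978273
  t * PV_t at t = 1.5000: 2.846437
  t * PV_t at t = 2.0000: 3.640527
  t * PV_t at t = 2.5000: 4.365140
  t * PV_t at t = 3.0000: 238.727936
Macaulay duration D = (sum_t t * PV_t) / P = 252.589488 / 89.080546 = 2.835518


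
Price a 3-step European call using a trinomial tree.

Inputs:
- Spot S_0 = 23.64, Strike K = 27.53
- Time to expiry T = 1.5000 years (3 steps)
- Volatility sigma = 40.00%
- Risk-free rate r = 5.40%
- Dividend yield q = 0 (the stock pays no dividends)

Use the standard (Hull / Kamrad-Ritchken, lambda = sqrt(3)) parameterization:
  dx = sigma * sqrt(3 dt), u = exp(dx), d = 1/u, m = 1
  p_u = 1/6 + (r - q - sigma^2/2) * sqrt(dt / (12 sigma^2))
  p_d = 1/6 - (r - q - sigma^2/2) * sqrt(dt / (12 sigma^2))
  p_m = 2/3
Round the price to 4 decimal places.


dt = T/N = 0.500000; dx = sigma*sqrt(3*dt) = 0.489898
u = exp(dx) = 1.632150; d = 1/u = 0.612689
p_u = 0.153399, p_m = 0.666667, p_d = 0.179935
Discount per step: exp(-r*dt) = 0.973361
Stock lattice S(k, j) with j the centered position index:
  k=0: S(0,+0) = 23.6400
  k=1: S(1,-1) = 14.4840; S(1,+0) = 23.6400; S(1,+1) = 38.5840
  k=2: S(2,-2) = 8.8742; S(2,-1) = 14.4840; S(2,+0) = 23.6400; S(2,+1) = 38.5840; S(2,+2) = 62.9749
  k=3: S(3,-3) = 5.4371; S(3,-2) = 8.8742; S(3,-1) = 14.4840; S(3,+0) = 23.6400; S(3,+1) = 38.5840; S(3,+2) = 62.9749; S(3,+3) = 102.7844
Terminal payoffs V(N, j) = max(S_T - K, 0):
  V(3,-3) = 0.000000; V(3,-2) = 0.000000; V(3,-1) = 0.000000; V(3,+0) = 0.000000; V(3,+1) = 11.054018; V(3,+2) = 35.444891; V(3,+3) = 75.254446
Backward induction: V(k, j) = exp(-r*dt) * [p_u * V(k+1, j+1) + p_m * V(k+1, j) + p_d * V(k+1, j-1)]
  V(2,-2) = exp(-r*dt) * [p_u*0.000000 + p_m*0.000000 + p_d*0.000000] = 0.000000
  V(2,-1) = exp(-r*dt) * [p_u*0.000000 + p_m*0.000000 + p_d*0.000000] = 0.000000
  V(2,+0) = exp(-r*dt) * [p_u*11.054018 + p_m*0.000000 + p_d*0.000000] = 1.650500
  V(2,+1) = exp(-r*dt) * [p_u*35.444891 + p_m*11.054018 + p_d*0.000000] = 12.465391
  V(2,+2) = exp(-r*dt) * [p_u*75.254446 + p_m*35.444891 + p_d*11.054018] = 36.172883
  V(1,-1) = exp(-r*dt) * [p_u*1.650500 + p_m*0.000000 + p_d*0.000000] = 0.246440
  V(1,+0) = exp(-r*dt) * [p_u*12.465391 + p_m*1.650500 + p_d*0.000000] = 2.932258
  V(1,+1) = exp(-r*dt) * [p_u*36.172883 + p_m*12.465391 + p_d*1.650500] = 13.779011
  V(0,+0) = exp(-r*dt) * [p_u*13.779011 + p_m*2.932258 + p_d*0.246440] = 4.003301

Answer: Price = V(0,0) = 4.0033


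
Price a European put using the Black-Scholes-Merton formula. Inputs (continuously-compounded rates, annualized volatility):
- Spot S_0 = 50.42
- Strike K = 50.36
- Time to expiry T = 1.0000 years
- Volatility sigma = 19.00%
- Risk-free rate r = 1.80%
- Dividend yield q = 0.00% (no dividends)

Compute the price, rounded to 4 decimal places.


Answer: Price = 3.3198

Derivation:
d1 = (ln(S/K) + (r - q + 0.5*sigma^2) * T) / (sigma * sqrt(T)) = 0.19600375
d2 = d1 - sigma * sqrt(T) = 0.00600375
exp(-rT) = 0.98216103; exp(-qT) = 1.00000000
P = K * exp(-rT) * N(-d2) - S_0 * exp(-qT) * N(-d1)
N(-d1) = 0.42230362; N(-d2) = 0.49760486
P = 50.3600 * 0.98216103 * 0.49760486 - 50.4200 * 1.00000000 * 0.42230362 = 3.3198


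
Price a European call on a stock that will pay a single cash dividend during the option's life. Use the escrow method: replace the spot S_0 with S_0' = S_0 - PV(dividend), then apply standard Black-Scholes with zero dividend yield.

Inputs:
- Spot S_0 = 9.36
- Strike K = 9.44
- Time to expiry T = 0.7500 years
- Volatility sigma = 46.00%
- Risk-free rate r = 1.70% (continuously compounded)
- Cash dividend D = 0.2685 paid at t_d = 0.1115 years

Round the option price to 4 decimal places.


PV(D) = D * exp(-r * t_d) = 0.2685 * 0.99810630 = 0.26799154
S_0' = S_0 - PV(D) = 9.3600 - 0.26799154 = 9.09200846
d1 = (ln(S_0'/K) + (r + sigma^2/2)*T) / (sigma*sqrt(T)) = 0.13690696
d2 = d1 - sigma*sqrt(T) = -0.26146473
exp(-rT) = 0.98733094
N(d1) = 0.55444783; N(d2) = 0.39686707
C = S_0' * N(d1) - K * exp(-rT) * N(d2) = 9.09200846 * 0.55444783 - 9.4400 * 0.98733094 * 0.39686707 = 1.3421

Answer: Price = 1.3421


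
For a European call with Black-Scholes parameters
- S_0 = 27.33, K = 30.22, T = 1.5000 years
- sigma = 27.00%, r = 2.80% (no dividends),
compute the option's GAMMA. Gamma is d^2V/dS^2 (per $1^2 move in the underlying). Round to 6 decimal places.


d1 = -0.0116243617; d2 = -0.3423054770
phi(d1) = 0.3989153276; exp(-qT) = 1.0000000000; exp(-rT) = 0.9588697806
Gamma = exp(-qT) * phi(d1) / (S * sigma * sqrt(T)) = 1.0000000000 * 0.3989153276 / (27.3300 * 0.2700 * 1.2247448714) = 0.044140

Answer: Gamma = 0.044140


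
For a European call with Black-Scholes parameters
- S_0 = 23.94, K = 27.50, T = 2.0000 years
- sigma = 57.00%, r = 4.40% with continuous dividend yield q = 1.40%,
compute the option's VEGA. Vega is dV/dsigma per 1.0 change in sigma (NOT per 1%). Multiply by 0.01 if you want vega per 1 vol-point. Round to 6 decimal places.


Answer: Vega = 12.534946

Derivation:
d1 = 0.3055007651; d2 = -0.5006009654
phi(d1) = 0.3807531965; exp(-qT) = 0.9723883668; exp(-rT) = 0.9157608767
Vega = S * exp(-qT) * phi(d1) * sqrt(T) = 23.9400 * 0.9723883668 * 0.3807531965 * 1.4142135624 = 12.534946


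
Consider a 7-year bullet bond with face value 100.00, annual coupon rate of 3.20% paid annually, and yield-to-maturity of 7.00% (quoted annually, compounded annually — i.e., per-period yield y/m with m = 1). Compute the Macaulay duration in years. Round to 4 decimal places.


Coupon per period c = face * coupon_rate / m = 3.200000
Periods per year m = 1; per-period yield y/m = 0.070000
Number of cashflows N = 7
Cashflows (t years, CF_t, discount factor 1/(1+y/m)^(m*t), PV):
  t = 1.0000: CF_t = 3.200000, DF = 0.934579, PV = 2.990654
  t = 2.0000: CF_t = 3.200000, DF = 0.873439, PV = 2.795004
  t = 3.0000: CF_t = 3.200000, DF = 0.816298, PV = 2.612153
  t = 4.0000: CF_t = 3.200000, DF = 0.762895, PV = 2.441265
  t = 5.0000: CF_t = 3.200000, DF = 0.712986, PV = 2.281556
  t = 6.0000: CF_t = 3.200000, DF = 0.666342, PV = 2.132295
  t = 7.0000: CF_t = 103.200000, DF = 0.622750, PV = 64.267773
Price P = sum_t PV_t = 79.520700
Macaulay numerator sum_t t * PV_t:
  t * PV_t at t = 1.0000: 2.990654
  t * PV_t at t = 2.0000: 5.590008
  t * PV_t at t = 3.0000: 7.836460
  t * PV_t at t = 4.0000: 9.765059
  t * PV_t at t = 5.0000: 11.407779
  t * PV_t at t = 6.0000: 12.793771
  t * PV_t at t = 7.0000: 449.874414
Macaulay duration D = (sum_t t * PV_t) / P = 500.258144 / 79.520700 = 6.290917

Answer: Macaulay duration = 6.2909 years


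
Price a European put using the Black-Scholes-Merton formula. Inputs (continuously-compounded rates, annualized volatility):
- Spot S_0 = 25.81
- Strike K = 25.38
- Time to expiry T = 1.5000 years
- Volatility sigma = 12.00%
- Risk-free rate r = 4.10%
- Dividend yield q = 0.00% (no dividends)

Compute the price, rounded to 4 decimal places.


Answer: Price = 0.6843

Derivation:
d1 = (ln(S/K) + (r - q + 0.5*sigma^2) * T) / (sigma * sqrt(T)) = 0.60625246
d2 = d1 - sigma * sqrt(T) = 0.45928308
exp(-rT) = 0.94035295; exp(-qT) = 1.00000000
P = K * exp(-rT) * N(-d2) - S_0 * exp(-qT) * N(-d1)
N(-d1) = 0.27217356; N(-d2) = 0.32301545
P = 25.3800 * 0.94035295 * 0.32301545 - 25.8100 * 1.00000000 * 0.27217356 = 0.6843


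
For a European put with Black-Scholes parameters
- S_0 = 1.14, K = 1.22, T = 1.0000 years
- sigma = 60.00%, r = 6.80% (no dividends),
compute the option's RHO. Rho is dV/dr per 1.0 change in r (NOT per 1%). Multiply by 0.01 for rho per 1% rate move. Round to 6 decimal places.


Answer: Rho = -0.704166

Derivation:
d1 = 0.3002956728; d2 = -0.2997043272
phi(d1) = 0.3813539705; exp(-qT) = 1.0000000000; exp(-rT) = 0.9342604736
N(-d2) = 0.6177986512
Rho = -K*T*exp(-rT)*N(-d2) = -1.2200 * 1.0000 * 0.9342604736 * 0.6177986512 = -0.704166


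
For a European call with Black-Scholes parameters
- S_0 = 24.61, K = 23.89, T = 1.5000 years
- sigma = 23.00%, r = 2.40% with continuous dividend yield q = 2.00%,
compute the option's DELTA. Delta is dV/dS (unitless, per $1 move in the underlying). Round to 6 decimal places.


Answer: Delta = 0.587584

Derivation:
d1 = 0.2675549355; d2 = -0.0141363849
phi(d1) = 0.3849155363; exp(-qT) = 0.9704455335; exp(-rT) = 0.9646402935
N(d1) = 0.6054790386
Delta = exp(-qT) * N(d1) = 0.9704455335 * 0.6054790386 = 0.587584


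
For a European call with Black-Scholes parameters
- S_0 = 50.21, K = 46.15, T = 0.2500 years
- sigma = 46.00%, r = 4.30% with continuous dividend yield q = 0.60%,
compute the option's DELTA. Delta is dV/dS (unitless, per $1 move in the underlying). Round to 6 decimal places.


d1 = 0.5218141265; d2 = 0.2918141265
phi(d1) = 0.3481633459; exp(-qT) = 0.9985011244; exp(-rT) = 0.9893075748
N(d1) = 0.6991001235
Delta = exp(-qT) * N(d1) = 0.9985011244 * 0.6991001235 = 0.698052

Answer: Delta = 0.698052


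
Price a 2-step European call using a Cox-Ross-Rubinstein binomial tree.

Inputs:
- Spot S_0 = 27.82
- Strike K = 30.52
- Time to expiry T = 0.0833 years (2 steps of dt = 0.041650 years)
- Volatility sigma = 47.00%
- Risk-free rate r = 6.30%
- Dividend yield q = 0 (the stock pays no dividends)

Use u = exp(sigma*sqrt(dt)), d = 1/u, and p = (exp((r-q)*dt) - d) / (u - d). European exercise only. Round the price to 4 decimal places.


Answer: Price = V(0,0) = 0.7594

Derivation:
dt = T/N = 0.041650
u = exp(sigma*sqrt(dt)) = 1.100670; d = 1/u = 0.908537
p = (exp((r-q)*dt) - d) / (u - d) = 0.489713
Discount per step: exp(-r*dt) = 0.997379
Stock lattice S(k, i) with i counting down-moves:
  k=0: S(0,0) = 27.8200
  k=1: S(1,0) = 30.6206; S(1,1) = 25.2755
  k=2: S(2,0) = 33.7032; S(2,1) = 27.8200; S(2,2) = 22.9637
Terminal payoffs V(N, i) = max(S_T - K, 0):
  V(2,0) = 3.183224; V(2,1) = 0.000000; V(2,2) = 0.000000
Backward induction: V(k, i) = exp(-r*dt) * [p * V(k+1, i) + (1-p) * V(k+1, i+1)].
  V(1,0) = exp(-r*dt) * [p*3.183224 + (1-p)*0.000000] = 1.554783
  V(1,1) = exp(-r*dt) * [p*0.000000 + (1-p)*0.000000] = 0.000000
  V(0,0) = exp(-r*dt) * [p*1.554783 + (1-p)*0.000000] = 0.759403


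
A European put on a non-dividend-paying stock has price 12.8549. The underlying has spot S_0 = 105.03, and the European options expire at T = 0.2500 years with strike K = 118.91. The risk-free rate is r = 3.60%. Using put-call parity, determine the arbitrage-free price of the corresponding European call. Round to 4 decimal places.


Put-call parity: C - P = S_0 * exp(-qT) - K * exp(-rT).
S_0 * exp(-qT) = 105.0300 * 1.00000000 = 105.03000000
K * exp(-rT) = 118.9100 * 0.99104038 = 117.84461144
C = P + S*exp(-qT) - K*exp(-rT)
C = 12.8549 + 105.03000000 - 117.84461144 = 0.0403

Answer: Call price = 0.0403


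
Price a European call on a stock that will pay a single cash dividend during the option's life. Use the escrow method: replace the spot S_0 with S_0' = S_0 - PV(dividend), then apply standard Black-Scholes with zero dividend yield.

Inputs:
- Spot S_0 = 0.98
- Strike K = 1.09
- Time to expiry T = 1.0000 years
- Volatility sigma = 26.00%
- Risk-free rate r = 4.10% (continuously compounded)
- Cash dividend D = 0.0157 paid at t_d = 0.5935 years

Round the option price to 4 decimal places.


Answer: Price = 0.0682

Derivation:
PV(D) = D * exp(-r * t_d) = 0.0157 * 0.97596017 = 0.01532257
S_0' = S_0 - PV(D) = 0.9800 - 0.01532257 = 0.96467743
d1 = (ln(S_0'/K) + (r + sigma^2/2)*T) / (sigma*sqrt(T)) = -0.18207386
d2 = d1 - sigma*sqrt(T) = -0.44207386
exp(-rT) = 0.95982913
N(d1) = 0.42776238; N(d2) = 0.32921788
C = S_0' * N(d1) - K * exp(-rT) * N(d2) = 0.96467743 * 0.42776238 - 1.0900 * 0.95982913 * 0.32921788 = 0.0682


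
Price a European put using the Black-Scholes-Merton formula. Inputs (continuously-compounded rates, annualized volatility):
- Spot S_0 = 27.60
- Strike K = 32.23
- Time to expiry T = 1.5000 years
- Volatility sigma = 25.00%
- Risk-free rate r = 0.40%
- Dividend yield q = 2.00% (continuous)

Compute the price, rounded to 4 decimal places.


Answer: Price = 6.7936

Derivation:
d1 = (ln(S/K) + (r - q + 0.5*sigma^2) * T) / (sigma * sqrt(T)) = -0.43178600
d2 = d1 - sigma * sqrt(T) = -0.73797222
exp(-rT) = 0.99401796; exp(-qT) = 0.97044553
P = K * exp(-rT) * N(-d2) - S_0 * exp(-qT) * N(-d1)
N(-d1) = 0.66705152; N(-d2) = 0.76973433
P = 32.2300 * 0.99401796 * 0.76973433 - 27.6000 * 0.97044553 * 0.66705152 = 6.7936


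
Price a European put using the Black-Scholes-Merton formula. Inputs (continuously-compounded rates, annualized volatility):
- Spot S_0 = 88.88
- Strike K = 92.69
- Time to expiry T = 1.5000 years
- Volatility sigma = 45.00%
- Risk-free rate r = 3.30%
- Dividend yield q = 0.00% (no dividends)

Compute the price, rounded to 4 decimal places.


d1 = (ln(S/K) + (r - q + 0.5*sigma^2) * T) / (sigma * sqrt(T)) = 0.28922405
d2 = d1 - sigma * sqrt(T) = -0.26191114
exp(-rT) = 0.95170516; exp(-qT) = 1.00000000
P = K * exp(-rT) * N(-d2) - S_0 * exp(-qT) * N(-d1)
N(-d1) = 0.38620496; N(-d2) = 0.60330502
P = 92.6900 * 0.95170516 * 0.60330502 - 88.8800 * 1.00000000 * 0.38620496 = 18.8938

Answer: Price = 18.8938


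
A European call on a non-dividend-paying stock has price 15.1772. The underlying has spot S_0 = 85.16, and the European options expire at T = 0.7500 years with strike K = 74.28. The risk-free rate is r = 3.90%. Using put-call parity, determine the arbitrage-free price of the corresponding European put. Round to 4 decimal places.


Answer: Put price = 2.1560

Derivation:
Put-call parity: C - P = S_0 * exp(-qT) - K * exp(-rT).
S_0 * exp(-qT) = 85.1600 * 1.00000000 = 85.16000000
K * exp(-rT) = 74.2800 * 0.97117364 = 72.13877803
P = C - S*exp(-qT) + K*exp(-rT)
P = 15.1772 - 85.16000000 + 72.13877803 = 2.1560


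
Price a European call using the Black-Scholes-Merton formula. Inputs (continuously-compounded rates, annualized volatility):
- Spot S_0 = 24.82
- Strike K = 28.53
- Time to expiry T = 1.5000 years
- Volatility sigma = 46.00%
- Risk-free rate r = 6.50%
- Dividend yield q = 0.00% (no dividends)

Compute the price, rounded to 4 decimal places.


Answer: Price = 5.1083

Derivation:
d1 = (ln(S/K) + (r - q + 0.5*sigma^2) * T) / (sigma * sqrt(T)) = 0.20748530
d2 = d1 - sigma * sqrt(T) = -0.35589734
exp(-rT) = 0.90710234; exp(-qT) = 1.00000000
C = S_0 * exp(-qT) * N(d1) - K * exp(-rT) * N(d2)
N(d1) = 0.58218456; N(d2) = 0.36095872
C = 24.8200 * 1.00000000 * 0.58218456 - 28.5300 * 0.90710234 * 0.36095872 = 5.1083


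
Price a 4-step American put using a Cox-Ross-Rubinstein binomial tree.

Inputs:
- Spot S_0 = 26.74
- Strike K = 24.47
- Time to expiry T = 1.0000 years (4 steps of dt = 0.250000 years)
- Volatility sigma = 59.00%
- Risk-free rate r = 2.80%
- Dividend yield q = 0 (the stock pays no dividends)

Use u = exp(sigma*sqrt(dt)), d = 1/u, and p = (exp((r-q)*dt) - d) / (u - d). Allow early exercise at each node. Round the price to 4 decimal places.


Answer: Price = V(0,0) = 4.5132

Derivation:
dt = T/N = 0.250000
u = exp(sigma*sqrt(dt)) = 1.343126; d = 1/u = 0.744532
p = (exp((r-q)*dt) - d) / (u - d) = 0.438515
Discount per step: exp(-r*dt) = 0.993024
Stock lattice S(k, i) with i counting down-moves:
  k=0: S(0,0) = 26.7400
  k=1: S(1,0) = 35.9152; S(1,1) = 19.9088
  k=2: S(2,0) = 48.2387; S(2,1) = 26.7400; S(2,2) = 14.8227
  k=3: S(3,0) = 64.7906; S(3,1) = 35.9152; S(3,2) = 19.9088; S(3,3) = 11.0360
  k=4: S(4,0) = 87.0220; S(4,1) = 48.2387; S(4,2) = 26.7400; S(4,3) = 14.8227; S(4,4) = 8.2166
Terminal payoffs V(N, i) = max(K - S_T, 0):
  V(4,0) = 0.000000; V(4,1) = 0.000000; V(4,2) = 0.000000; V(4,3) = 9.647288; V(4,4) = 16.253367
Backward induction: V(k, i) = exp(-r*dt) * [p * V(k+1, i) + (1-p) * V(k+1, i+1)]; then take max(V_cont, immediate exercise) for American.
  V(3,0) = exp(-r*dt) * [p*0.000000 + (1-p)*0.000000] = 0.000000; exercise = 0.000000; V(3,0) = max -> 0.000000
  V(3,1) = exp(-r*dt) * [p*0.000000 + (1-p)*0.000000] = 0.000000; exercise = 0.000000; V(3,1) = max -> 0.000000
  V(3,2) = exp(-r*dt) * [p*0.000000 + (1-p)*9.647288] = 5.379020; exercise = 4.561225; V(3,2) = max -> 5.379020
  V(3,3) = exp(-r*dt) * [p*9.647288 + (1-p)*16.253367] = 13.263331; exercise = 13.434023; V(3,3) = max -> 13.434023
  V(2,0) = exp(-r*dt) * [p*0.000000 + (1-p)*0.000000] = 0.000000; exercise = 0.000000; V(2,0) = max -> 0.000000
  V(2,1) = exp(-r*dt) * [p*0.000000 + (1-p)*5.379020] = 2.999169; exercise = 0.000000; V(2,1) = max -> 2.999169
  V(2,2) = exp(-r*dt) * [p*5.379020 + (1-p)*13.434023] = 9.832710; exercise = 9.647288; V(2,2) = max -> 9.832710
  V(1,0) = exp(-r*dt) * [p*0.000000 + (1-p)*2.999169] = 1.672241; exercise = 0.000000; V(1,0) = max -> 1.672241
  V(1,1) = exp(-r*dt) * [p*2.999169 + (1-p)*9.832710] = 6.788412; exercise = 4.561225; V(1,1) = max -> 6.788412
  V(0,0) = exp(-r*dt) * [p*1.672241 + (1-p)*6.788412] = 4.513190; exercise = 0.000000; V(0,0) = max -> 4.513190


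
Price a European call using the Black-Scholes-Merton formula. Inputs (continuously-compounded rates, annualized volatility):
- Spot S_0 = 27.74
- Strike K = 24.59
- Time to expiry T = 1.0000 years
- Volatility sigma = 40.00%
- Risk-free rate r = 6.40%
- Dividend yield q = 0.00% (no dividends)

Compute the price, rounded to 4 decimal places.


d1 = (ln(S/K) + (r - q + 0.5*sigma^2) * T) / (sigma * sqrt(T)) = 0.66133890
d2 = d1 - sigma * sqrt(T) = 0.26133890
exp(-rT) = 0.93800500; exp(-qT) = 1.00000000
C = S_0 * exp(-qT) * N(d1) - K * exp(-rT) * N(d2)
N(d1) = 0.74580250; N(d2) = 0.60308441
C = 27.7400 * 1.00000000 * 0.74580250 - 24.5900 * 0.93800500 * 0.60308441 = 6.7781

Answer: Price = 6.7781


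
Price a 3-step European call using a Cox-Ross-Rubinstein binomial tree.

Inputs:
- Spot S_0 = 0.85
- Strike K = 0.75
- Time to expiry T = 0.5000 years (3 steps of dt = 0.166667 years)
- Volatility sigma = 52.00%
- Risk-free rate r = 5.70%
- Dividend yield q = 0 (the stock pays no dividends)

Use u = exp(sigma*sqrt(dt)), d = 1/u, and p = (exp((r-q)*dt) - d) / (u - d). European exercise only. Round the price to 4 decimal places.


Answer: Price = V(0,0) = 0.1888

Derivation:
dt = T/N = 0.166667
u = exp(sigma*sqrt(dt)) = 1.236505; d = 1/u = 0.808731
p = (exp((r-q)*dt) - d) / (u - d) = 0.469440
Discount per step: exp(-r*dt) = 0.990545
Stock lattice S(k, i) with i counting down-moves:
  k=0: S(0,0) = 0.8500
  k=1: S(1,0) = 1.0510; S(1,1) = 0.6874
  k=2: S(2,0) = 1.2996; S(2,1) = 0.8500; S(2,2) = 0.5559
  k=3: S(3,0) = 1.6070; S(3,1) = 1.0510; S(3,2) = 0.6874; S(3,3) = 0.4496
Terminal payoffs V(N, i) = max(S_T - K, 0):
  V(3,0) = 0.856967; V(3,1) = 0.301030; V(3,2) = 0.000000; V(3,3) = 0.000000
Backward induction: V(k, i) = exp(-r*dt) * [p * V(k+1, i) + (1-p) * V(k+1, i+1)].
  V(2,0) = exp(-r*dt) * [p*0.856967 + (1-p)*0.301030] = 0.556695
  V(2,1) = exp(-r*dt) * [p*0.301030 + (1-p)*0.000000] = 0.139979
  V(2,2) = exp(-r*dt) * [p*0.000000 + (1-p)*0.000000] = 0.000000
  V(1,0) = exp(-r*dt) * [p*0.556695 + (1-p)*0.139979] = 0.332429
  V(1,1) = exp(-r*dt) * [p*0.139979 + (1-p)*0.000000] = 0.065090
  V(0,0) = exp(-r*dt) * [p*0.332429 + (1-p)*0.065090] = 0.188788


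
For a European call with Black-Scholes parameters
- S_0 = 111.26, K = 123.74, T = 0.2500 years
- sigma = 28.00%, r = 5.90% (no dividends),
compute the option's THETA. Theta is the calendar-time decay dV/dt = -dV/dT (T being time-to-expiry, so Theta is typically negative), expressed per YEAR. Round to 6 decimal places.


d1 = -0.5840198961; d2 = -0.7240198961
phi(d1) = 0.3363919932; exp(-qT) = 1.0000000000; exp(-rT) = 0.9853582484
Theta = -S*exp(-qT)*phi(d1)*sigma/(2*sqrt(T)) - r*K*exp(-rT)*N(d2) + q*S*exp(-qT)*N(d1)
N(d1) = 0.2796034631; N(d2) = 0.2345267602; sqrt(T) = 0.5000000000
Term 1 = -111.2600 * 1.0000000000 * 0.3363919932 * 0.2800 / (2 * 0.5000000000) = -10.4795524858
Term 2 = -0.0590 * 123.7400 * 0.9853582484 * 0.2345267602 = -1.6871305280
Term 3 = 0 (no dividend yield, q = 0)
Theta = -10.4795524858 + (-1.6871305280) + (0.0000000000) = -12.166683

Answer: Theta = -12.166683


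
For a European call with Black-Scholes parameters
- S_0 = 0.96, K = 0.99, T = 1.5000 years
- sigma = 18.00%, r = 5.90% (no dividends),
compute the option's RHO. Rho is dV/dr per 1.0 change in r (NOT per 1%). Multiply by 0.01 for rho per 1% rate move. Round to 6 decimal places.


Answer: Rho = 0.761522

Derivation:
d1 = 0.3720881124; d2 = 0.1516340356
phi(d1) = 0.3722597875; exp(-qT) = 1.0000000000; exp(-rT) = 0.9153031107
N(d2) = 0.5602622064
Rho = K*T*exp(-rT)*N(d2) = 0.9900 * 1.5000 * 0.9153031107 * 0.5602622064 = 0.761522


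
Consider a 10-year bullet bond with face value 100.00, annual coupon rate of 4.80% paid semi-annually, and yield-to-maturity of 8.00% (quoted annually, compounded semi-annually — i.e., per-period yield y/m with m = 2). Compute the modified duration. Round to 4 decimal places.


Answer: Modified duration = 7.4531

Derivation:
Coupon per period c = face * coupon_rate / m = 2.400000
Periods per year m = 2; per-period yield y/m = 0.040000
Number of cashflows N = 20
Cashflows (t years, CF_t, discount factor 1/(1+y/m)^(m*t), PV):
  t = 0.5000: CF_t = 2.400000, DF = 0.961538, PV = 2.307692
  t = 1.0000: CF_t = 2.400000, DF = 0.924556, PV = 2.218935
  t = 1.5000: CF_t = 2.400000, DF = 0.888996, PV = 2.133591
  t = 2.0000: CF_t = 2.400000, DF = 0.854804, PV = 2.051530
  t = 2.5000: CF_t = 2.400000, DF = 0.821927, PV = 1.972625
  t = 3.0000: CF_t = 2.400000, DF = 0.790315, PV = 1.896755
  t = 3.5000: CF_t = 2.400000, DF = 0.759918, PV = 1.823803
  t = 4.0000: CF_t = 2.400000, DF = 0.730690, PV = 1.753656
  t = 4.5000: CF_t = 2.400000, DF = 0.702587, PV = 1.686208
  t = 5.0000: CF_t = 2.400000, DF = 0.675564, PV = 1.621354
  t = 5.5000: CF_t = 2.400000, DF = 0.649581, PV = 1.558994
  t = 6.0000: CF_t = 2.400000, DF = 0.624597, PV = 1.499033
  t = 6.5000: CF_t = 2.400000, DF = 0.600574, PV = 1.441378
  t = 7.0000: CF_t = 2.400000, DF = 0.577475, PV = 1.385940
  t = 7.5000: CF_t = 2.400000, DF = 0.555265, PV = 1.332635
  t = 8.0000: CF_t = 2.400000, DF = 0.533908, PV = 1.281380
  t = 8.5000: CF_t = 2.400000, DF = 0.513373, PV = 1.232096
  t = 9.0000: CF_t = 2.400000, DF = 0.493628, PV = 1.184707
  t = 9.5000: CF_t = 2.400000, DF = 0.474642, PV = 1.139142
  t = 10.0000: CF_t = 102.400000, DF = 0.456387, PV = 46.734023
Price P = sum_t PV_t = 78.255478
First compute Macaulay numerator sum_t t * PV_t:
  t * PV_t at t = 0.5000: 1.153846
  t * PV_t at t = 1.0000: 2.218935
  t * PV_t at t = 1.5000: 3.200387
  t * PV_t at t = 2.0000: 4.103060
  t * PV_t at t = 2.5000: 4.931563
  t * PV_t at t = 3.0000: 5.690265
  t * PV_t at t = 3.5000: 6.383310
  t * PV_t at t = 4.0000: 7.014626
  t * PV_t at t = 4.5000: 7.587937
  t * PV_t at t = 5.0000: 8.106770
  t * PV_t at t = 5.5000: 8.574468
  t * PV_t at t = 6.0000: 8.994198
  t * PV_t at t = 6.5000: 9.368956
  t * PV_t at t = 7.0000: 9.701581
  t * PV_t at t = 7.5000: 9.994761
  t * PV_t at t = 8.0000: 10.251037
  t * PV_t at t = 8.5000: 10.472814
  t * PV_t at t = 9.0000: 10.662367
  t * PV_t at t = 9.5000: 10.821847
  t * PV_t at t = 10.0000: 467.340233
Macaulay duration D = 606.572960 / 78.255478 = 7.751189
Modified duration = D / (1 + y/m) = 7.751189 / (1 + 0.040000) = 7.453066


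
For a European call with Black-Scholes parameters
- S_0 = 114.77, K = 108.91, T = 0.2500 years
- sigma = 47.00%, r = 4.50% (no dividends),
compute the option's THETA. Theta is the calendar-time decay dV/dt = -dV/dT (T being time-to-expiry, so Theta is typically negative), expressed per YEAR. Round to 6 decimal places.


d1 = 0.3883862664; d2 = 0.1533862664
phi(d1) = 0.3699599660; exp(-qT) = 1.0000000000; exp(-rT) = 0.9888130446
Theta = -S*exp(-qT)*phi(d1)*sigma/(2*sqrt(T)) - r*K*exp(-rT)*N(d2) + q*S*exp(-qT)*N(d1)
N(d1) = 0.6511348970; N(d2) = 0.5609531627; sqrt(T) = 0.5000000000
Term 1 = -114.7700 * 1.0000000000 * 0.3699599660 * 0.4700 / (2 * 0.5000000000) = -19.9563434900
Term 2 = -0.0450 * 108.9100 * 0.9888130446 * 0.5609531627 = -2.7184481869
Term 3 = 0 (no dividend yield, q = 0)
Theta = -19.9563434900 + (-2.7184481869) + (0.0000000000) = -22.674792

Answer: Theta = -22.674792


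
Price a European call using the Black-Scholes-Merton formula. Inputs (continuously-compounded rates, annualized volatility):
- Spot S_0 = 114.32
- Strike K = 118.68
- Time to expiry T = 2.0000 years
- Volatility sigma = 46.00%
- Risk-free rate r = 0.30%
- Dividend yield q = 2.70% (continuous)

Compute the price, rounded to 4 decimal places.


Answer: Price = 24.2631

Derivation:
d1 = (ln(S/K) + (r - q + 0.5*sigma^2) * T) / (sigma * sqrt(T)) = 0.19394823
d2 = d1 - sigma * sqrt(T) = -0.45659001
exp(-rT) = 0.99401796; exp(-qT) = 0.94743211
C = S_0 * exp(-qT) * N(d1) - K * exp(-rT) * N(d2)
N(d1) = 0.57689179; N(d2) = 0.32398288
C = 114.3200 * 0.94743211 * 0.57689179 - 118.6800 * 0.99401796 * 0.32398288 = 24.2631


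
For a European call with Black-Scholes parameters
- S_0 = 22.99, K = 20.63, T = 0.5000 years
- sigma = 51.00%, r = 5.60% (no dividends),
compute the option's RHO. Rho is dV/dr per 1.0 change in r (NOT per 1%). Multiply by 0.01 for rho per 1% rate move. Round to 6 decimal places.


Answer: Rho = 5.800978

Derivation:
d1 = 0.5583038172; d2 = 0.1976793588
phi(d1) = 0.3413693980; exp(-qT) = 1.0000000000; exp(-rT) = 0.9723883668
N(d2) = 0.5783520298
Rho = K*T*exp(-rT)*N(d2) = 20.6300 * 0.5000 * 0.9723883668 * 0.5783520298 = 5.800978


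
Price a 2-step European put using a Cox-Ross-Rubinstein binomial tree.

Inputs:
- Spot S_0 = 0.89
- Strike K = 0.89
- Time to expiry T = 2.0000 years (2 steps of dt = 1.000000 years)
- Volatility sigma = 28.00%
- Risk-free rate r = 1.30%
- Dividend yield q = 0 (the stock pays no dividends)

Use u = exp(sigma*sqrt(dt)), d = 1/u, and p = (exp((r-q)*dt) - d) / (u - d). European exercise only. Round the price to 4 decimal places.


dt = T/N = 1.000000
u = exp(sigma*sqrt(dt)) = 1.323130; d = 1/u = 0.755784
p = (exp((r-q)*dt) - d) / (u - d) = 0.453517
Discount per step: exp(-r*dt) = 0.987084
Stock lattice S(k, i) with i counting down-moves:
  k=0: S(0,0) = 0.8900
  k=1: S(1,0) = 1.1776; S(1,1) = 0.6726
  k=2: S(2,0) = 1.5581; S(2,1) = 0.8900; S(2,2) = 0.5084
Terminal payoffs V(N, i) = max(K - S_T, 0):
  V(2,0) = 0.000000; V(2,1) = 0.000000; V(2,2) = 0.381624
Backward induction: V(k, i) = exp(-r*dt) * [p * V(k+1, i) + (1-p) * V(k+1, i+1)].
  V(1,0) = exp(-r*dt) * [p*0.000000 + (1-p)*0.000000] = 0.000000
  V(1,1) = exp(-r*dt) * [p*0.000000 + (1-p)*0.381624] = 0.205857
  V(0,0) = exp(-r*dt) * [p*0.000000 + (1-p)*0.205857] = 0.111045

Answer: Price = V(0,0) = 0.1110


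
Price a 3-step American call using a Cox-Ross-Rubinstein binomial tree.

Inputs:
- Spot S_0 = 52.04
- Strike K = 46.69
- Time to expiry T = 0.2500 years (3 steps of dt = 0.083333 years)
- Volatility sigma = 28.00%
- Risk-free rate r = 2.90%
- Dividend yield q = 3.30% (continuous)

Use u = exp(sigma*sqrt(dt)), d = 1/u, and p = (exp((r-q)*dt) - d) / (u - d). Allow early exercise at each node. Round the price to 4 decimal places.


dt = T/N = 0.083333
u = exp(sigma*sqrt(dt)) = 1.084186; d = 1/u = 0.922351
p = (exp((r-q)*dt) - d) / (u - d) = 0.477744
Discount per step: exp(-r*dt) = 0.997586
Stock lattice S(k, i) with i counting down-moves:
  k=0: S(0,0) = 52.0400
  k=1: S(1,0) = 56.4210; S(1,1) = 47.9992
  k=2: S(2,0) = 61.1708; S(2,1) = 52.0400; S(2,2) = 44.2721
  k=3: S(3,0) = 66.3205; S(3,1) = 56.4210; S(3,2) = 47.9992; S(3,3) = 40.8344
Terminal payoffs V(N, i) = max(S_T - K, 0):
  V(3,0) = 19.630548; V(3,1) = 9.731015; V(3,2) = 1.309165; V(3,3) = 0.000000
Backward induction: V(k, i) = exp(-r*dt) * [p * V(k+1, i) + (1-p) * V(k+1, i+1)]; then take max(V_cont, immediate exercise) for American.
  V(2,0) = exp(-r*dt) * [p*19.630548 + (1-p)*9.731015] = 14.425557; exercise = 14.480848; V(2,0) = max -> 14.480848
  V(2,1) = exp(-r*dt) * [p*9.731015 + (1-p)*1.309165] = 5.319785; exercise = 5.350000; V(2,1) = max -> 5.350000
  V(2,2) = exp(-r*dt) * [p*1.309165 + (1-p)*0.000000] = 0.623937; exercise = 0.000000; V(2,2) = max -> 0.623937
  V(1,0) = exp(-r*dt) * [p*14.480848 + (1-p)*5.350000] = 9.688768; exercise = 9.731015; V(1,0) = max -> 9.731015
  V(1,1) = exp(-r*dt) * [p*5.350000 + (1-p)*0.623937] = 2.874831; exercise = 1.309165; V(1,1) = max -> 2.874831
  V(0,0) = exp(-r*dt) * [p*9.731015 + (1-p)*2.874831] = 6.135489; exercise = 5.350000; V(0,0) = max -> 6.135489

Answer: Price = V(0,0) = 6.1355


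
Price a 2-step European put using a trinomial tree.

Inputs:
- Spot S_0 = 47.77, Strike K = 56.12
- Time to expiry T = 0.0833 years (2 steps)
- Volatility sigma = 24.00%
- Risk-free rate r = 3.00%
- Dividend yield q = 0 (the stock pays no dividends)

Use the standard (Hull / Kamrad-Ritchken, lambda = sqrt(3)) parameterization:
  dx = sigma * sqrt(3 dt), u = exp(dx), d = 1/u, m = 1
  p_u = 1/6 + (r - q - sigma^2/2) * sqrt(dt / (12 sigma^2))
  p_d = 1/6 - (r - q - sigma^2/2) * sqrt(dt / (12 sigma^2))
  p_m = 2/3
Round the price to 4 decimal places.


Answer: Price = V(0,0) = 8.2234

Derivation:
dt = T/N = 0.041650; dx = sigma*sqrt(3*dt) = 0.084836
u = exp(dx) = 1.088538; d = 1/u = 0.918663
p_u = 0.166961, p_m = 0.666667, p_d = 0.166372
Discount per step: exp(-r*dt) = 0.998751
Stock lattice S(k, j) with j the centered position index:
  k=0: S(0,+0) = 47.7700
  k=1: S(1,-1) = 43.8845; S(1,+0) = 47.7700; S(1,+1) = 51.9995
  k=2: S(2,-2) = 40.3151; S(2,-1) = 43.8845; S(2,+0) = 47.7700; S(2,+1) = 51.9995; S(2,+2) = 56.6034
Terminal payoffs V(N, j) = max(K - S_T, 0):
  V(2,-2) = 15.804898; V(2,-1) = 12.235465; V(2,+0) = 8.350000; V(2,+1) = 4.120523; V(2,+2) = 0.000000
Backward induction: V(k, j) = exp(-r*dt) * [p_u * V(k+1, j+1) + p_m * V(k+1, j) + p_d * V(k+1, j-1)]
  V(1,-1) = exp(-r*dt) * [p_u*8.350000 + p_m*12.235465 + p_d*15.804898] = 12.165387
  V(1,+0) = exp(-r*dt) * [p_u*4.120523 + p_m*8.350000 + p_d*12.235465] = 8.279922
  V(1,+1) = exp(-r*dt) * [p_u*0.000000 + p_m*4.120523 + p_d*8.350000] = 4.131057
  V(0,+0) = exp(-r*dt) * [p_u*4.131057 + p_m*8.279922 + p_d*12.165387] = 8.223374


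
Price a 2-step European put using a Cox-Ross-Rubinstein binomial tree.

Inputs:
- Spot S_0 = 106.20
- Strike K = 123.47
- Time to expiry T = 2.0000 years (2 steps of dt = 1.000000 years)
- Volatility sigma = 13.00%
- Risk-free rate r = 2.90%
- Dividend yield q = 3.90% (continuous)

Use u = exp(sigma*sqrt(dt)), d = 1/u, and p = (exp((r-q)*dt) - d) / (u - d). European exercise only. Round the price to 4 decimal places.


dt = T/N = 1.000000
u = exp(sigma*sqrt(dt)) = 1.138828; d = 1/u = 0.878095
p = (exp((r-q)*dt) - d) / (u - d) = 0.429383
Discount per step: exp(-r*dt) = 0.971416
Stock lattice S(k, i) with i counting down-moves:
  k=0: S(0,0) = 106.2000
  k=1: S(1,0) = 120.9436; S(1,1) = 93.2537
  k=2: S(2,0) = 137.7340; S(2,1) = 106.2000; S(2,2) = 81.8857
Terminal payoffs V(N, i) = max(K - S_T, 0):
  V(2,0) = 0.000000; V(2,1) = 17.270000; V(2,2) = 41.584322
Backward induction: V(k, i) = exp(-r*dt) * [p * V(k+1, i) + (1-p) * V(k+1, i+1)].
  V(1,0) = exp(-r*dt) * [p*0.000000 + (1-p)*17.270000] = 9.572871
  V(1,1) = exp(-r*dt) * [p*17.270000 + (1-p)*41.584322] = 30.253945
  V(0,0) = exp(-r*dt) * [p*9.572871 + (1-p)*30.253945] = 20.762895

Answer: Price = V(0,0) = 20.7629


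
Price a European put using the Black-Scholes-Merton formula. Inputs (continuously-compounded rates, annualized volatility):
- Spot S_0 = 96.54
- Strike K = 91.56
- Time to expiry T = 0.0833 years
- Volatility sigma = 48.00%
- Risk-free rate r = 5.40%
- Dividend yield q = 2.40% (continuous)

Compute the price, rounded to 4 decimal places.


Answer: Price = 2.9867

Derivation:
d1 = (ln(S/K) + (r - q + 0.5*sigma^2) * T) / (sigma * sqrt(T)) = 0.46961029
d2 = d1 - sigma * sqrt(T) = 0.33107394
exp(-rT) = 0.99551190; exp(-qT) = 0.99800280
P = K * exp(-rT) * N(-d2) - S_0 * exp(-qT) * N(-d1)
N(-d1) = 0.31931674; N(-d2) = 0.37029432
P = 91.5600 * 0.99551190 * 0.37029432 - 96.5400 * 0.99800280 * 0.31931674 = 2.9867


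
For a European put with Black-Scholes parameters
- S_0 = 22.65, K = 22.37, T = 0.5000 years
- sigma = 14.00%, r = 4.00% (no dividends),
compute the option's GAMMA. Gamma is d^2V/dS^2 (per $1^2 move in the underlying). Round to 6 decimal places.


d1 = 0.3771816306; d2 = 0.2781866813
phi(d1) = 0.3715501152; exp(-qT) = 1.0000000000; exp(-rT) = 0.9801986733
Gamma = exp(-qT) * phi(d1) / (S * sigma * sqrt(T)) = 1.0000000000 * 0.3715501152 / (22.6500 * 0.1400 * 0.7071067812) = 0.165705

Answer: Gamma = 0.165705


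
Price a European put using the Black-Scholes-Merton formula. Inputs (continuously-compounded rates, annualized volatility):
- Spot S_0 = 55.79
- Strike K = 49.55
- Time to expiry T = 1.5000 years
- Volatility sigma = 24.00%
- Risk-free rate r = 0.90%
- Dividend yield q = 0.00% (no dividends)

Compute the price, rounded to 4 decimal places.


d1 = (ln(S/K) + (r - q + 0.5*sigma^2) * T) / (sigma * sqrt(T)) = 0.59642483
d2 = d1 - sigma * sqrt(T) = 0.30248606
exp(-rT) = 0.98659072; exp(-qT) = 1.00000000
P = K * exp(-rT) * N(-d2) - S_0 * exp(-qT) * N(-d1)
N(-d1) = 0.27544573; N(-d2) = 0.38114078
P = 49.5500 * 0.98659072 * 0.38114078 - 55.7900 * 1.00000000 * 0.27544573 = 3.2652

Answer: Price = 3.2652


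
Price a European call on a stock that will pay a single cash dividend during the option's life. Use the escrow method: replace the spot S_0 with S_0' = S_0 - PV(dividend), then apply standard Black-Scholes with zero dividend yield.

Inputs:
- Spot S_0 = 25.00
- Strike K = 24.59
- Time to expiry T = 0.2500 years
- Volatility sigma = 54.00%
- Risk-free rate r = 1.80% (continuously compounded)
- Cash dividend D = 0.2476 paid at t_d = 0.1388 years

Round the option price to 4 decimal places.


PV(D) = D * exp(-r * t_d) = 0.2476 * 0.99750472 = 0.24698217
S_0' = S_0 - PV(D) = 25.0000 - 0.24698217 = 24.75301783
d1 = (ln(S_0'/K) + (r + sigma^2/2)*T) / (sigma*sqrt(T)) = 0.17613910
d2 = d1 - sigma*sqrt(T) = -0.09386090
exp(-rT) = 0.99551011
N(d1) = 0.56990767; N(d2) = 0.46260983
C = S_0' * N(d1) - K * exp(-rT) * N(d2) = 24.75301783 * 0.56990767 - 24.5900 * 0.99551011 * 0.46260983 = 2.7824

Answer: Price = 2.7824


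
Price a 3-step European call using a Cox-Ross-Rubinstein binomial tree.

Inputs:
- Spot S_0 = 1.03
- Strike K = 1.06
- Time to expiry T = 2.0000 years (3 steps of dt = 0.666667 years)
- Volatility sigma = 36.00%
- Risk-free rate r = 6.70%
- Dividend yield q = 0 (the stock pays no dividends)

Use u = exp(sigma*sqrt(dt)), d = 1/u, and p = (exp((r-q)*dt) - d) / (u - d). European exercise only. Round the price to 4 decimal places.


dt = T/N = 0.666667
u = exp(sigma*sqrt(dt)) = 1.341702; d = 1/u = 0.745322
p = (exp((r-q)*dt) - d) / (u - d) = 0.503634
Discount per step: exp(-r*dt) = 0.956316
Stock lattice S(k, i) with i counting down-moves:
  k=0: S(0,0) = 1.0300
  k=1: S(1,0) = 1.3820; S(1,1) = 0.7677
  k=2: S(2,0) = 1.8542; S(2,1) = 1.0300; S(2,2) = 0.5722
  k=3: S(3,0) = 2.4877; S(3,1) = 1.3820; S(3,2) = 0.7677; S(3,3) = 0.4265
Terminal payoffs V(N, i) = max(S_T - K, 0):
  V(3,0) = 1.427741; V(3,1) = 0.321953; V(3,2) = 0.000000; V(3,3) = 0.000000
Backward induction: V(k, i) = exp(-r*dt) * [p * V(k+1, i) + (1-p) * V(k+1, i+1)].
  V(2,0) = exp(-r*dt) * [p*1.427741 + (1-p)*0.321953] = 0.840473
  V(2,1) = exp(-r*dt) * [p*0.321953 + (1-p)*0.000000] = 0.155063
  V(2,2) = exp(-r*dt) * [p*0.000000 + (1-p)*0.000000] = 0.000000
  V(1,0) = exp(-r*dt) * [p*0.840473 + (1-p)*0.155063] = 0.478406
  V(1,1) = exp(-r*dt) * [p*0.155063 + (1-p)*0.000000] = 0.074684
  V(0,0) = exp(-r*dt) * [p*0.478406 + (1-p)*0.074684] = 0.265867

Answer: Price = V(0,0) = 0.2659
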